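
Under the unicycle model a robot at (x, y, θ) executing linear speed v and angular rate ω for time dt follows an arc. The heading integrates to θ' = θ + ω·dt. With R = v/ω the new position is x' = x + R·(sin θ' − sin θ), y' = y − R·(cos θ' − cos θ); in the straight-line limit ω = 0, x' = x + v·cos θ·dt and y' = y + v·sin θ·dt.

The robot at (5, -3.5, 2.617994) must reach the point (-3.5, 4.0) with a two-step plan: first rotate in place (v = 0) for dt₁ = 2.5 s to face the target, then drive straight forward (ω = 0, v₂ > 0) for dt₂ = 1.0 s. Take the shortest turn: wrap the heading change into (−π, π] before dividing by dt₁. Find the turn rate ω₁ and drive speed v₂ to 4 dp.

heading to target = atan2(4−-3.5, -3.5−5) = 2.4186
Δθ = wrap(2.4186 − 2.6180) = -0.1994; ω₁ = Δθ/dt₁ = -0.0798
distance = √((-3.5−5)² + (4−-3.5)²) = 11.3358; v₂ = distance/dt₂ = 11.3358

ω₁ = -0.0798, v₂ = 11.3358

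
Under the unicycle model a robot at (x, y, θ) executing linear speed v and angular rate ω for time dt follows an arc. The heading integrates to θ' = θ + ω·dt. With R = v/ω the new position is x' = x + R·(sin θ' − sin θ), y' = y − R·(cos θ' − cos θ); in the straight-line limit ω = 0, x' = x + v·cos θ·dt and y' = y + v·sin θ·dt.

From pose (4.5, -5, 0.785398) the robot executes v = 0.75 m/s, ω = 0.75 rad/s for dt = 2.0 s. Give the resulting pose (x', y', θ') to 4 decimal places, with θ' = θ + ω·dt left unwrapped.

θ' = 0.7854 + 0.75·2.0 = 2.2854
R = v/ω = 0.75/0.75 = 1.0000
x' = 4.5 + 1.0000·(sin 2.2854 − sin 0.7854) = 4.5482
y' = -5 − 1.0000·(cos 2.2854 − cos 0.7854) = -3.6376

(4.5482, -3.6376, 2.2854)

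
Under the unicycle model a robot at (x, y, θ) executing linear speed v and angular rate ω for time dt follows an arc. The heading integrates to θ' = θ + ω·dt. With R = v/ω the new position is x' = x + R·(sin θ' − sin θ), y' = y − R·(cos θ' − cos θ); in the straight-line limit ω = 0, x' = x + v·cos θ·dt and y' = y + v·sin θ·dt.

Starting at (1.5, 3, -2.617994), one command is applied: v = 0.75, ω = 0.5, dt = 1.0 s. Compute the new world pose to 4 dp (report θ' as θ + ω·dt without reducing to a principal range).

(0.9690, 2.4814, -2.1180)

θ' = -2.6180 + 0.5·1.0 = -2.1180
R = v/ω = 0.75/0.5 = 1.5000
x' = 1.5 + 1.5000·(sin -2.1180 − sin -2.6180) = 0.9690
y' = 3 − 1.5000·(cos -2.1180 − cos -2.6180) = 2.4814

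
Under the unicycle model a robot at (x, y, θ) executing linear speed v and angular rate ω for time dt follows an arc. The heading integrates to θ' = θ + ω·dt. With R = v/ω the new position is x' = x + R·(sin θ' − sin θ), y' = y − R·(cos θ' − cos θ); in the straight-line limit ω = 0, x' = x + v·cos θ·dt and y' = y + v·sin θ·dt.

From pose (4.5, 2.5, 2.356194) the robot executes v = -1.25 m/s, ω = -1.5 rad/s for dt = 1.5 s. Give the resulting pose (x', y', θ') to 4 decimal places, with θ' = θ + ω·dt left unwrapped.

(3.9991, 1.0821, 0.1062)

θ' = 2.3562 + -1.5·1.5 = 0.1062
R = v/ω = -1.25/-1.5 = 0.8333
x' = 4.5 + 0.8333·(sin 0.1062 − sin 2.3562) = 3.9991
y' = 2.5 − 0.8333·(cos 0.1062 − cos 2.3562) = 1.0821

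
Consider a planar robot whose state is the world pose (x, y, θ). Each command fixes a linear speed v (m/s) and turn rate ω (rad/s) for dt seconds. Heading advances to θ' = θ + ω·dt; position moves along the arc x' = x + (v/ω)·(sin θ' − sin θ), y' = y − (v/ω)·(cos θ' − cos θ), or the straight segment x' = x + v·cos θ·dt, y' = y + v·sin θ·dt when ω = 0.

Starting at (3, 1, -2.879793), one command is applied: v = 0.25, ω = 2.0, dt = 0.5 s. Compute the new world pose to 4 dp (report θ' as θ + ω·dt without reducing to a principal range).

(2.9133, 0.9173, -1.8798)

θ' = -2.8798 + 2.0·0.5 = -1.8798
R = v/ω = 0.25/2.0 = 0.1250
x' = 3 + 0.1250·(sin -1.8798 − sin -2.8798) = 2.9133
y' = 1 − 0.1250·(cos -1.8798 − cos -2.8798) = 0.9173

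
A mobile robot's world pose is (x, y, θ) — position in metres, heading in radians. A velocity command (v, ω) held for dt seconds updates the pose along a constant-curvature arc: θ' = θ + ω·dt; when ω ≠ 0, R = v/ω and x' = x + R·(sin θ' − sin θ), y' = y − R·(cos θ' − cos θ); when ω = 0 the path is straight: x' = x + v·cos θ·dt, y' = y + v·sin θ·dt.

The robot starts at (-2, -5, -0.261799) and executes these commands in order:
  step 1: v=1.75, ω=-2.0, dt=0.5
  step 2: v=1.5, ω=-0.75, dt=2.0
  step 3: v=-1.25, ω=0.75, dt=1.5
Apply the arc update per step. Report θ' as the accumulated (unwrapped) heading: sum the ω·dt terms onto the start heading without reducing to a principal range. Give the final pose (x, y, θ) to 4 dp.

(-1.5116, -6.6068, -1.6368)

step 1: θ'=-1.2618 (R=-0.8750) → pose (-1.3929, -5.5791, -1.2618)
step 2: θ'=-2.7618 (R=-2.0000) → pose (-2.5567, -8.0448, -2.7618)
step 3: θ'=-1.6368 (R=-1.6667) → pose (-1.5116, -6.6068, -1.6368)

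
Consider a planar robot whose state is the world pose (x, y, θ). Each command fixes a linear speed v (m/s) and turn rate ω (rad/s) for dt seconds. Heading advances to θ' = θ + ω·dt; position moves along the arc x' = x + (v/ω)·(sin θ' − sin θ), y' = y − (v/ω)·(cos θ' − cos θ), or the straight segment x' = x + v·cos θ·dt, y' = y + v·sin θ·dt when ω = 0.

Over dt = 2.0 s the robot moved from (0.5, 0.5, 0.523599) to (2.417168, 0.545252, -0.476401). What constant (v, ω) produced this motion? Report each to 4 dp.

v = 1.0000, ω = -0.5000

Δθ = -0.476401 − 0.523599 = -1.000000
ω = Δθ/dt = -1.000000/2.0 = -0.5000
R = Δx/(sin θ' − sin θ) = -2.0000
v = R·ω = -2.0000·-0.5000 = 1.0000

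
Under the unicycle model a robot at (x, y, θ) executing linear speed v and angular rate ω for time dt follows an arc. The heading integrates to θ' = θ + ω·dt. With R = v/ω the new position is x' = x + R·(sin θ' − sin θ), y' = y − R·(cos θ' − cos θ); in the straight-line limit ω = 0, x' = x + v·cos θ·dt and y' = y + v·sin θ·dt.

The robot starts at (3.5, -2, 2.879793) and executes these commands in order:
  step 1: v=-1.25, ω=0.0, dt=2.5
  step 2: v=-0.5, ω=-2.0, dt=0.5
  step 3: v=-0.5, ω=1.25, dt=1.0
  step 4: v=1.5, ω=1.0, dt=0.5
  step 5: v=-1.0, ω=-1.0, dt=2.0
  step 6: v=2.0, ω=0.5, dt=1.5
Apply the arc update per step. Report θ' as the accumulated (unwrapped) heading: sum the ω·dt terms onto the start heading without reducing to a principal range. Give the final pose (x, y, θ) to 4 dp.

(6.5822, -1.5934, 2.3798)

step 1: θ'=2.8798 (straight) → pose (6.5185, -2.8088, 2.8798)
step 2: θ'=1.8798 (R=0.2500) → pose (6.6920, -2.9743, 1.8798)
step 3: θ'=3.1298 (R=-0.4000) → pose (7.0683, -3.2526, 3.1298)
step 4: θ'=3.6298 (R=1.5000) → pose (6.3471, -3.4277, 3.6298)
step 5: θ'=1.6298 (R=1.0000) → pose (7.8144, -4.2519, 1.6298)
step 6: θ'=2.3798 (R=4.0000) → pose (6.5822, -1.5934, 2.3798)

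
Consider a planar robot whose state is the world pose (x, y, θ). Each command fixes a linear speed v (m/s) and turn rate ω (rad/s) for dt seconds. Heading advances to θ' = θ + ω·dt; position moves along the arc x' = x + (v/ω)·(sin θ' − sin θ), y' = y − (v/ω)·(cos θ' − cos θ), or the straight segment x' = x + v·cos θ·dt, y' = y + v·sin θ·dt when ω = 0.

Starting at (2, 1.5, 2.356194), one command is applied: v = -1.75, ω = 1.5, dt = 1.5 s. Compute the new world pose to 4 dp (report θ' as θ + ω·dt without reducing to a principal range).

θ' = 2.3562 + 1.5·1.5 = 4.6062
R = v/ω = -1.75/1.5 = -1.1667
x' = 2 + -1.1667·(sin 4.6062 − sin 2.3562) = 3.9851
y' = 1.5 − -1.1667·(cos 4.6062 − cos 2.3562) = 2.2013

(3.9851, 2.2013, 4.6062)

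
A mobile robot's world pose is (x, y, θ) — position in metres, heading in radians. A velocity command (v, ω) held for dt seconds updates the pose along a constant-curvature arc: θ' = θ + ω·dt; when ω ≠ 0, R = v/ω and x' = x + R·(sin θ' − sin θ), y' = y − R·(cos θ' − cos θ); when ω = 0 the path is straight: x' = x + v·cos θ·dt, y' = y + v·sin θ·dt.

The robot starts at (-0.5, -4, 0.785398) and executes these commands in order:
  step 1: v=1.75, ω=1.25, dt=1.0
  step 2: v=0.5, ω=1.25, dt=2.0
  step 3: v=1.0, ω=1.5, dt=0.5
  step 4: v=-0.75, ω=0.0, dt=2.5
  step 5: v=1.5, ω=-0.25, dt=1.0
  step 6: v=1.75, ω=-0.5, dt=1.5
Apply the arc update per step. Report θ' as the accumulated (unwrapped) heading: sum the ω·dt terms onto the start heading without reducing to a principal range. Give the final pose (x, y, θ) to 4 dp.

step 1: θ'=2.0354 (R=1.4000) → pose (-0.2383, -2.3828, 2.0354)
step 2: θ'=4.5354 (R=0.4000) → pose (-0.9897, -2.4916, 4.5354)
step 3: θ'=5.2854 (R=0.6667) → pose (-0.8936, -2.9704, 5.2854)
step 4: θ'=5.2854 (straight) → pose (-1.9102, -1.3949, 5.2854)
step 5: θ'=5.0354 (R=-6.0000) → pose (-1.2621, -2.7433, 5.0354)
step 6: θ'=4.2854 (R=-3.5000) → pose (-1.3954, -5.3038, 4.2854)

(-1.3954, -5.3038, 4.2854)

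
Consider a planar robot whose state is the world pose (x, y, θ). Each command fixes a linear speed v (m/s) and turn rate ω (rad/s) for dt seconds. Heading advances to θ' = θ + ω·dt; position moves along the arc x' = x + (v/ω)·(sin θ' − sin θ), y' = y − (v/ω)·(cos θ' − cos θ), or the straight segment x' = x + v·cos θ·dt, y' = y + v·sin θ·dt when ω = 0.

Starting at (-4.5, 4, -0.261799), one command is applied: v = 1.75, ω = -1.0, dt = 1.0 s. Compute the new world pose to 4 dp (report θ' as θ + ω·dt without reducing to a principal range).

(-3.2858, 2.8418, -1.2618)

θ' = -0.2618 + -1.0·1.0 = -1.2618
R = v/ω = 1.75/-1.0 = -1.7500
x' = -4.5 + -1.7500·(sin -1.2618 − sin -0.2618) = -3.2858
y' = 4 − -1.7500·(cos -1.2618 − cos -0.2618) = 2.8418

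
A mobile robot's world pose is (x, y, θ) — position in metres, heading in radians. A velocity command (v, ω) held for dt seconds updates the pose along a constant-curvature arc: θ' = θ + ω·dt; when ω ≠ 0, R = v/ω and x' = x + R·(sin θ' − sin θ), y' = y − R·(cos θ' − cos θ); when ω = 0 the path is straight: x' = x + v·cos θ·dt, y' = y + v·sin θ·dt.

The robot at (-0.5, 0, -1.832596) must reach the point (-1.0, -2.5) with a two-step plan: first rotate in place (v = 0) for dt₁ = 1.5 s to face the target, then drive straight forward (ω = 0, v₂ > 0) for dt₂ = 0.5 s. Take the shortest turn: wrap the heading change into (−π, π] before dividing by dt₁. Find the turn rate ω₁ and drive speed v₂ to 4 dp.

heading to target = atan2(-2.5−0, -1−-0.5) = -1.7682
Δθ = wrap(-1.7682 − -1.8326) = 0.0644; ω₁ = Δθ/dt₁ = 0.0429
distance = √((-1−-0.5)² + (-2.5−0)²) = 2.5495; v₂ = distance/dt₂ = 5.0990

ω₁ = 0.0429, v₂ = 5.0990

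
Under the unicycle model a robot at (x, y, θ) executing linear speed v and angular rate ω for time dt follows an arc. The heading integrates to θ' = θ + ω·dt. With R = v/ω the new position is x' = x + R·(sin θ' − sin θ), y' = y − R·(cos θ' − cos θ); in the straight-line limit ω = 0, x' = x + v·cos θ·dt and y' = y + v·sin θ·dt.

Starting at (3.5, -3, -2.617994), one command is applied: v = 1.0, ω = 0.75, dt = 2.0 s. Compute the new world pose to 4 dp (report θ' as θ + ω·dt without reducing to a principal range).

θ' = -2.6180 + 0.75·2.0 = -1.1180
R = v/ω = 1.0/0.75 = 1.3333
x' = 3.5 + 1.3333·(sin -1.1180 − sin -2.6180) = 2.9677
y' = -3 − 1.3333·(cos -1.1180 − cos -2.6180) = -4.7380

(2.9677, -4.7380, -1.1180)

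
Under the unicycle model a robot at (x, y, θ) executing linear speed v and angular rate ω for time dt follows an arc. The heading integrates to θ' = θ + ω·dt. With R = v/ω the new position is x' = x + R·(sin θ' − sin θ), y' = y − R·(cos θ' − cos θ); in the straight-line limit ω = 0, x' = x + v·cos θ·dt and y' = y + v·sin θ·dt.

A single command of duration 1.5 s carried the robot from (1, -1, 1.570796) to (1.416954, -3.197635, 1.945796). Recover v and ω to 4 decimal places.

v = -1.5000, ω = 0.2500

Δθ = 1.945796 − 1.570796 = 0.375000
ω = Δθ/dt = 0.375000/1.5 = 0.2500
R = −Δy/(cos θ' − cos θ) = -6.0000
v = R·ω = -6.0000·0.2500 = -1.5000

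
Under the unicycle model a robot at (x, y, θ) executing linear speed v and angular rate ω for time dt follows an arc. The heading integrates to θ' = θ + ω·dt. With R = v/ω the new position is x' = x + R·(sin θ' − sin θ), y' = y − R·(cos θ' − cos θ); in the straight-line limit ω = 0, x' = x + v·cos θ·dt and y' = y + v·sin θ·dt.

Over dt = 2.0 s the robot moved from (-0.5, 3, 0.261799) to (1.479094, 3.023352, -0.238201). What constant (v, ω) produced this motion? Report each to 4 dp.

v = 1.0000, ω = -0.2500

Δθ = -0.238201 − 0.261799 = -0.500000
ω = Δθ/dt = -0.500000/2.0 = -0.2500
R = Δx/(sin θ' − sin θ) = -4.0000
v = R·ω = -4.0000·-0.2500 = 1.0000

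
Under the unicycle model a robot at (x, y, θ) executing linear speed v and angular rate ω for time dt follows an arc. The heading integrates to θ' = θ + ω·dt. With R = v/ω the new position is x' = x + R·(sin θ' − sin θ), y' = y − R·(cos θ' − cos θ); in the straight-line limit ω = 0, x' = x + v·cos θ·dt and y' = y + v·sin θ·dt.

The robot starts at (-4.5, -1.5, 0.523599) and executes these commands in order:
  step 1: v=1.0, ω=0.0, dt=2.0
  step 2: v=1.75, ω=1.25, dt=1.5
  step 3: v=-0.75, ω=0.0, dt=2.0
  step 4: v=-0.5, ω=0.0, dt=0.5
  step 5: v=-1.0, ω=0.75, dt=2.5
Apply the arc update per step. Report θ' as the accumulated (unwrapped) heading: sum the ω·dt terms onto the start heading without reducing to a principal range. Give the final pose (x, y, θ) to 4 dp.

(0.8769, 0.9751, 4.2736)

step 1: θ'=0.5236 (straight) → pose (-2.7679, -0.5000, 0.5236)
step 2: θ'=2.3986 (R=1.4000) → pose (-2.5209, 1.7435, 2.3986)
step 3: θ'=2.3986 (straight) → pose (-1.4162, 0.7287, 2.3986)
step 4: θ'=2.3986 (straight) → pose (-1.2321, 0.5596, 2.3986)
step 5: θ'=4.2736 (R=-1.3333) → pose (0.8769, 0.9751, 4.2736)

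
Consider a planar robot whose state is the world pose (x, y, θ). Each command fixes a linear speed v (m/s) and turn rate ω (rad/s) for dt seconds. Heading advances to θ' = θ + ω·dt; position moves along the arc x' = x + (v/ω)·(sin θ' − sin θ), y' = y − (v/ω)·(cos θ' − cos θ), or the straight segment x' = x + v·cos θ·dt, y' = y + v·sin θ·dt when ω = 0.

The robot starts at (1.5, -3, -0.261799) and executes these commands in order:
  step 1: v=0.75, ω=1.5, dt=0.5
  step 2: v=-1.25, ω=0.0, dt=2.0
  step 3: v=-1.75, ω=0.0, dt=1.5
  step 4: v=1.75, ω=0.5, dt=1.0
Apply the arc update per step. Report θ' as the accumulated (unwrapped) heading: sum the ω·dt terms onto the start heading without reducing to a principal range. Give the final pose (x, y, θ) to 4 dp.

(-1.3814, -4.1970, 0.9882)

step 1: θ'=0.4882 (R=0.5000) → pose (1.8639, -2.9586, 0.4882)
step 2: θ'=0.4882 (straight) → pose (-0.3440, -4.1312, 0.4882)
step 3: θ'=0.4882 (straight) → pose (-2.6624, -5.3624, 0.4882)
step 4: θ'=0.9882 (R=3.5000) → pose (-1.3814, -4.1970, 0.9882)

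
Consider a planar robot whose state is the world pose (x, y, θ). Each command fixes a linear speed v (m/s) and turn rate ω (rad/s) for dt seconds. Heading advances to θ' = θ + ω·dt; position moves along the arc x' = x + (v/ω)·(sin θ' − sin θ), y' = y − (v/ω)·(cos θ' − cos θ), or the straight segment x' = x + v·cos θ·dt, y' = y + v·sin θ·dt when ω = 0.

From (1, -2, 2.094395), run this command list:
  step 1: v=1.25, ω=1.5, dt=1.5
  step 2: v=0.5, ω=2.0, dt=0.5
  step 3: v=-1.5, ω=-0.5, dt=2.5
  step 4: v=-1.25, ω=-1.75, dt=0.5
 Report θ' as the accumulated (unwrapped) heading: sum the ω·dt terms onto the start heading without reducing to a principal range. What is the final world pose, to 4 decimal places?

step 1: θ'=4.3444 (R=0.8333) → pose (-0.4992, -2.1169, 4.3444)
step 2: θ'=5.3444 (R=0.2500) → pose (-0.4677, -2.3545, 5.3444)
step 3: θ'=4.0944 (R=3.0000) → pose (-0.4923, 1.1560, 4.0944)
step 4: θ'=3.2194 (R=0.7143) → pose (0.0344, 1.4543, 3.2194)

(0.0344, 1.4543, 3.2194)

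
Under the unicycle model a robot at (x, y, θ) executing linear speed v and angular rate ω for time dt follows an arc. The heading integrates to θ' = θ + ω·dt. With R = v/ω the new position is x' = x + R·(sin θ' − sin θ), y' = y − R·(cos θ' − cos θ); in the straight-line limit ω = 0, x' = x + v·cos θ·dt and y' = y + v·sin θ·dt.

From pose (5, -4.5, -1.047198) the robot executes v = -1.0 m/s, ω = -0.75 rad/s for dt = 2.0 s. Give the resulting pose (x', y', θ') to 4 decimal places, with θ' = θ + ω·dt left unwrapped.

θ' = -1.0472 + -0.75·2.0 = -2.5472
R = v/ω = -1.0/-0.75 = 1.3333
x' = 5 + 1.3333·(sin -2.5472 − sin -1.0472) = 5.4080
y' = -4.5 − 1.3333·(cos -2.5472 − cos -1.0472) = -2.7287

(5.4080, -2.7287, -2.5472)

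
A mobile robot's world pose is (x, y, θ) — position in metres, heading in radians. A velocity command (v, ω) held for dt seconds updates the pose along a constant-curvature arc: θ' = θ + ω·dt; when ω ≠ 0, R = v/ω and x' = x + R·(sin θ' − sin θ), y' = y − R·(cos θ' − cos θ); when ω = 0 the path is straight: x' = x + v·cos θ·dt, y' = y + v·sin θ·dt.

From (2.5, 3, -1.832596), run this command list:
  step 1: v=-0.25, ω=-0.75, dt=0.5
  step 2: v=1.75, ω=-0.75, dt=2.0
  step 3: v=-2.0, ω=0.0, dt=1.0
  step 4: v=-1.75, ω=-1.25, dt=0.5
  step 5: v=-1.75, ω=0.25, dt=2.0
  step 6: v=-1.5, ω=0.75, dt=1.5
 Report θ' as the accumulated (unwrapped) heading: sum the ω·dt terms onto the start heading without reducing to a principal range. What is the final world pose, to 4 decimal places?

(5.8199, -2.2778, -2.7076)

step 1: θ'=-2.2076 (R=0.3333) → pose (2.5540, 3.1119, -2.2076)
step 2: θ'=-3.7076 (R=-2.3333) → pose (-0.5733, 2.5299, -3.7076)
step 3: θ'=-3.7076 (straight) → pose (1.1148, 1.4574, -3.7076)
step 4: θ'=-4.3326 (R=1.4000) → pose (1.6643, 0.7948, -4.3326)
step 5: θ'=-3.8326 (R=-7.0000) → pose (3.7043, -2.0044, -3.8326)
step 6: θ'=-2.7076 (R=-2.0000) → pose (5.8199, -2.2778, -2.7076)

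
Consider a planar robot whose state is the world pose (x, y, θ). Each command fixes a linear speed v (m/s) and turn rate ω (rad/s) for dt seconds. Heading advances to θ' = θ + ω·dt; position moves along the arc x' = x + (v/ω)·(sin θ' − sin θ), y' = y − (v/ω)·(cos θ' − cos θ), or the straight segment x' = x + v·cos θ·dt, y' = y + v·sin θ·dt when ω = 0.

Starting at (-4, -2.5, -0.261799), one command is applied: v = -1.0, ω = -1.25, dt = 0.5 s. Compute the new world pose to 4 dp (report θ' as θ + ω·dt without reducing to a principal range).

θ' = -0.2618 + -1.25·0.5 = -0.8868
R = v/ω = -1.0/-1.25 = 0.8000
x' = -4 + 0.8000·(sin -0.8868 − sin -0.2618) = -4.4130
y' = -2.5 − 0.8000·(cos -0.8868 − cos -0.2618) = -2.2328

(-4.4130, -2.2328, -0.8868)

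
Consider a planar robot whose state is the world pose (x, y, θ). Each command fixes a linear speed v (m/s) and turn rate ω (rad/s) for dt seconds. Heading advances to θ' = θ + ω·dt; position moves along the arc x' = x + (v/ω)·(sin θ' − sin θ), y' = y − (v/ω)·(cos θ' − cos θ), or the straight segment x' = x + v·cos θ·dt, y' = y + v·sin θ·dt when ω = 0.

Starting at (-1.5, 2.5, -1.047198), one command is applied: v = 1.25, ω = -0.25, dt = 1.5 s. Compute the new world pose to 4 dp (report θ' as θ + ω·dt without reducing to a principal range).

θ' = -1.0472 + -0.25·1.5 = -1.4222
R = v/ω = 1.25/-0.25 = -5.0000
x' = -1.5 + -5.0000·(sin -1.4222 − sin -1.0472) = -0.8852
y' = 2.5 − -5.0000·(cos -1.4222 − cos -1.0472) = 0.7403

(-0.8852, 0.7403, -1.4222)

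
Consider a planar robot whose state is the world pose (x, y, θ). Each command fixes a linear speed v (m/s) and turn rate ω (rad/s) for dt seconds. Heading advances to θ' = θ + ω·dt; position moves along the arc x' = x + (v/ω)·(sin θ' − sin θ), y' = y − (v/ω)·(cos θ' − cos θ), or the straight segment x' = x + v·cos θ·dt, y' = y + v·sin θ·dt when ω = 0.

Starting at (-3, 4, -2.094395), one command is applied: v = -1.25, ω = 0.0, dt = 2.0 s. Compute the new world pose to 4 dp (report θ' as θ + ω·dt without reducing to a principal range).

(-1.7500, 6.1651, -2.0944)

θ' = -2.0944 + 0.0·2.0 = -2.0944
ω = 0 → straight: x' = -3 + -1.25·cos(-2.0944)·2.0 = -1.7500
y' = 4 + -1.25·sin(-2.0944)·2.0 = 6.1651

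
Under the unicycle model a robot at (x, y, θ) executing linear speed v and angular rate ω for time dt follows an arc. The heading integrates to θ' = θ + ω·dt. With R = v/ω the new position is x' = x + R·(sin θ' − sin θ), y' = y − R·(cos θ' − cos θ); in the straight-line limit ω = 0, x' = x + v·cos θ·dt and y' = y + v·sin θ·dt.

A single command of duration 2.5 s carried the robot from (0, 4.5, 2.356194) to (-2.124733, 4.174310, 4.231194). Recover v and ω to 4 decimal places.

v = 1.0000, ω = 0.7500

Δθ = 4.231194 − 2.356194 = 1.875000
ω = Δθ/dt = 1.875000/2.5 = 0.7500
R = Δx/(sin θ' − sin θ) = 1.3333
v = R·ω = 1.3333·0.7500 = 1.0000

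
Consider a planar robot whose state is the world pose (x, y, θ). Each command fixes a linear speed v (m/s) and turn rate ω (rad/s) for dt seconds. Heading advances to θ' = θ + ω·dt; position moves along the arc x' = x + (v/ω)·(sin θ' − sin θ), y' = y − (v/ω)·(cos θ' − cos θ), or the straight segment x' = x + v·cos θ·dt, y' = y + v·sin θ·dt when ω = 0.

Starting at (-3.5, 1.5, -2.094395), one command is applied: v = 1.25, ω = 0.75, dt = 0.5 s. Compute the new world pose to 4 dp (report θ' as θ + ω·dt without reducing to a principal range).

θ' = -2.0944 + 0.75·0.5 = -1.7194
R = v/ω = 1.25/0.75 = 1.6667
x' = -3.5 + 1.6667·(sin -1.7194 − sin -2.0944) = -3.7049
y' = 1.5 − 1.6667·(cos -1.7194 − cos -2.0944) = 0.9134

(-3.7049, 0.9134, -1.7194)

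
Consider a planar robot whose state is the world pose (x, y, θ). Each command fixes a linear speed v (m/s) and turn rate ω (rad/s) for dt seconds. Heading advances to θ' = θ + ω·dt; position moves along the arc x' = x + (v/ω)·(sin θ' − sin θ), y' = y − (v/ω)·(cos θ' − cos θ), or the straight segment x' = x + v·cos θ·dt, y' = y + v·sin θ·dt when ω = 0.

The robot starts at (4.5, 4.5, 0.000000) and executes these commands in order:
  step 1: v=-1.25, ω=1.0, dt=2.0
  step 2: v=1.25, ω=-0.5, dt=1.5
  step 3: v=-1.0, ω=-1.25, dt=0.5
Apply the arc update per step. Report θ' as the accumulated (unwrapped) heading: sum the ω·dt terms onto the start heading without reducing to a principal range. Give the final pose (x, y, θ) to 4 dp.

step 1: θ'=2.0000 (R=-1.2500) → pose (3.3634, 2.7298, 2.0000)
step 2: θ'=1.2500 (R=-2.5000) → pose (3.2642, 4.5585, 1.2500)
step 3: θ'=0.6250 (R=0.8000) → pose (2.9731, 4.1620, 0.6250)

(2.9731, 4.1620, 0.6250)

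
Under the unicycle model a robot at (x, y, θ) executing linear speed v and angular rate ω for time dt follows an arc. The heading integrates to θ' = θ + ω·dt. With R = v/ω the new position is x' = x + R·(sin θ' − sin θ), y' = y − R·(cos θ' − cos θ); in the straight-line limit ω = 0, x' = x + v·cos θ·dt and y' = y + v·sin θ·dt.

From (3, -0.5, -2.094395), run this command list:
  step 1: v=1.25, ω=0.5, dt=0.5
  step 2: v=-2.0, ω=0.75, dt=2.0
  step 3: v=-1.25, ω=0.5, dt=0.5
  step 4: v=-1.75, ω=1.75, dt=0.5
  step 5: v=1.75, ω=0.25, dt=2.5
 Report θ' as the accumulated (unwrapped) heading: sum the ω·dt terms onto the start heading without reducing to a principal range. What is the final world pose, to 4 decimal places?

(1.6633, 5.8290, 1.4056)

step 1: θ'=-1.8444 (R=2.5000) → pose (2.7581, -1.0745, -1.8444)
step 2: θ'=-0.3444 (R=-2.6667) → pose (1.0909, 2.1561, -0.3444)
step 3: θ'=-0.0944 (R=-2.5000) → pose (0.4825, 2.2918, -0.0944)
step 4: θ'=0.7806 (R=-1.0000) → pose (-0.3155, 2.0067, 0.7806)
step 5: θ'=1.4056 (R=7.0000) → pose (1.6633, 5.8290, 1.4056)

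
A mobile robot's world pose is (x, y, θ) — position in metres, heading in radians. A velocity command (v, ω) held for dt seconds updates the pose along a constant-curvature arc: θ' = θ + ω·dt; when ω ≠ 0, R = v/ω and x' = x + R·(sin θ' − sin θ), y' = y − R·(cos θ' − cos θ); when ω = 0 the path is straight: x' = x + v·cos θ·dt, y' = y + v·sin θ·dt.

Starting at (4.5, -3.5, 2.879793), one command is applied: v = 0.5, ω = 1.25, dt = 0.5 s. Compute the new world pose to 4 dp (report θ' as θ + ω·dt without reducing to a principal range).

(4.2544, -3.5125, 3.5048)

θ' = 2.8798 + 1.25·0.5 = 3.5048
R = v/ω = 0.5/1.25 = 0.4000
x' = 4.5 + 0.4000·(sin 3.5048 − sin 2.8798) = 4.2544
y' = -3.5 − 0.4000·(cos 3.5048 − cos 2.8798) = -3.5125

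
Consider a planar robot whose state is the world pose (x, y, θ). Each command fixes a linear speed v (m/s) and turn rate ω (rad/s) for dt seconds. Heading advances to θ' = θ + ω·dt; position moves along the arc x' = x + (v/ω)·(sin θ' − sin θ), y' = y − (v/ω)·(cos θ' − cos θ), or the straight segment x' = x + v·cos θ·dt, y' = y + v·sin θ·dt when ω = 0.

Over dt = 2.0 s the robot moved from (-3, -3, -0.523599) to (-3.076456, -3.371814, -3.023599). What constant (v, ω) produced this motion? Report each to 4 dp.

v = 0.2500, ω = -1.2500

Δθ = -3.023599 − -0.523599 = -2.500000
ω = Δθ/dt = -2.500000/2.0 = -1.2500
R = −Δy/(cos θ' − cos θ) = -0.2000
v = R·ω = -0.2000·-1.2500 = 0.2500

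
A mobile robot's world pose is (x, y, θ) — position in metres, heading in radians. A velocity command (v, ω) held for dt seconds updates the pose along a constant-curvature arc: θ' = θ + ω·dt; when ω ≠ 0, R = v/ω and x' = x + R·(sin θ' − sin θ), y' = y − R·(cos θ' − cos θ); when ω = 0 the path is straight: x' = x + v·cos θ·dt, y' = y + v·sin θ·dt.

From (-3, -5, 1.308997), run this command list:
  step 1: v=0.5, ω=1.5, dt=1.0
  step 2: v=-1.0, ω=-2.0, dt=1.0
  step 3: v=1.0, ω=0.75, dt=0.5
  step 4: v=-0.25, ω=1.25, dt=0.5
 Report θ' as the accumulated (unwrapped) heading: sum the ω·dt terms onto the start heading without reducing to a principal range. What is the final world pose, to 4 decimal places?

(-2.7537, -5.1217, 1.8090)

step 1: θ'=2.8090 (R=0.3333) → pose (-3.2131, -4.5987, 2.8090)
step 2: θ'=0.8090 (R=0.5000) → pose (-3.0146, -5.4164, 0.8090)
step 3: θ'=1.1840 (R=1.3333) → pose (-2.7446, -4.9990, 1.1840)
step 4: θ'=1.8090 (R=-0.2000) → pose (-2.7537, -5.1217, 1.8090)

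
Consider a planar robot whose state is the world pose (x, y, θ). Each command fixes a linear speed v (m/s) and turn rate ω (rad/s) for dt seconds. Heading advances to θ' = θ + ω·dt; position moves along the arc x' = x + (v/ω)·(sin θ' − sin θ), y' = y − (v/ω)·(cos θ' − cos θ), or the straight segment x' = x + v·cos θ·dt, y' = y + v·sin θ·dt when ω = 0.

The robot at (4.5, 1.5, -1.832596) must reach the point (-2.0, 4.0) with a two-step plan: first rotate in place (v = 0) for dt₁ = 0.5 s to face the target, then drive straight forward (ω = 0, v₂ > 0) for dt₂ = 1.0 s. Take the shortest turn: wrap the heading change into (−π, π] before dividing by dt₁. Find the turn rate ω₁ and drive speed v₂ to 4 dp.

heading to target = atan2(4−1.5, -2−4.5) = 2.7744
Δθ = wrap(2.7744 − -1.8326) = -1.6762; ω₁ = Δθ/dt₁ = -3.3523
distance = √((-2−4.5)² + (4−1.5)²) = 6.9642; v₂ = distance/dt₂ = 6.9642

ω₁ = -3.3523, v₂ = 6.9642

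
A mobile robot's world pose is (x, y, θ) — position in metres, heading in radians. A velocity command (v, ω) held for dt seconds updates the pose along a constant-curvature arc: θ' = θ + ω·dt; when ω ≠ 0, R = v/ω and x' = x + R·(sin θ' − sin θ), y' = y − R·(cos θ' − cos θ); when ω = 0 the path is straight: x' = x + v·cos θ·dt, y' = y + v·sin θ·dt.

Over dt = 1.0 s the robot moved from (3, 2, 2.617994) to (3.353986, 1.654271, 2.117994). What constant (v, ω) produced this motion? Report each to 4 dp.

Δθ = 2.117994 − 2.617994 = -0.500000
ω = Δθ/dt = -0.500000/1.0 = -0.5000
R = Δx/(sin θ' − sin θ) = 1.0000
v = R·ω = 1.0000·-0.5000 = -0.5000

v = -0.5000, ω = -0.5000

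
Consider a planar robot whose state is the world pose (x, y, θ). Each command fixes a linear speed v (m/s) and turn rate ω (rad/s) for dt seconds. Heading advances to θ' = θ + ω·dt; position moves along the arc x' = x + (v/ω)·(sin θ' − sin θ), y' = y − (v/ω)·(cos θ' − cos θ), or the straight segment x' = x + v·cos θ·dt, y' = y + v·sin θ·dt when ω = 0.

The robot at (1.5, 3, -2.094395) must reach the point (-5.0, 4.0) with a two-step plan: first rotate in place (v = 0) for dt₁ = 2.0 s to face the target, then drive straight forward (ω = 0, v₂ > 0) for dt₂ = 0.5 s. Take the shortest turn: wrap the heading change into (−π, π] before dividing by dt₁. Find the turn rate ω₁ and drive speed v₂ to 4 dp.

ω₁ = -0.5999, v₂ = 13.1529

heading to target = atan2(4−3, -5−1.5) = 2.9889
Δθ = wrap(2.9889 − -2.0944) = -1.1998; ω₁ = Δθ/dt₁ = -0.5999
distance = √((-5−1.5)² + (4−3)²) = 6.5765; v₂ = distance/dt₂ = 13.1529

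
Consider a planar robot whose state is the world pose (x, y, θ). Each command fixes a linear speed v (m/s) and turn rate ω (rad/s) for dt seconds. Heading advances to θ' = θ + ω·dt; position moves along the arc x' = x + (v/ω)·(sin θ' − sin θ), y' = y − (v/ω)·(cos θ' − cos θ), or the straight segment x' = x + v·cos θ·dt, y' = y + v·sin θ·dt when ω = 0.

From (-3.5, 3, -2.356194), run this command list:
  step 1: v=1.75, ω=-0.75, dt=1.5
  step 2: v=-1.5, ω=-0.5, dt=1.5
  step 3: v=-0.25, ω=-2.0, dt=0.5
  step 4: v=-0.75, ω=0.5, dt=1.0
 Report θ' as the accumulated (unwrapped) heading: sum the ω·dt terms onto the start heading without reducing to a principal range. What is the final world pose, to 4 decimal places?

(-4.4666, 0.1743, -4.7312)

step 1: θ'=-3.4812 (R=-2.3333) → pose (-5.9272, 2.4498, -3.4812)
step 2: θ'=-4.2312 (R=3.0000) → pose (-4.2672, 1.0097, -4.2312)
step 3: θ'=-5.2312 (R=0.1250) → pose (-4.2694, 0.8899, -5.2312)
step 4: θ'=-4.7312 (R=-1.5000) → pose (-4.4666, 0.1743, -4.7312)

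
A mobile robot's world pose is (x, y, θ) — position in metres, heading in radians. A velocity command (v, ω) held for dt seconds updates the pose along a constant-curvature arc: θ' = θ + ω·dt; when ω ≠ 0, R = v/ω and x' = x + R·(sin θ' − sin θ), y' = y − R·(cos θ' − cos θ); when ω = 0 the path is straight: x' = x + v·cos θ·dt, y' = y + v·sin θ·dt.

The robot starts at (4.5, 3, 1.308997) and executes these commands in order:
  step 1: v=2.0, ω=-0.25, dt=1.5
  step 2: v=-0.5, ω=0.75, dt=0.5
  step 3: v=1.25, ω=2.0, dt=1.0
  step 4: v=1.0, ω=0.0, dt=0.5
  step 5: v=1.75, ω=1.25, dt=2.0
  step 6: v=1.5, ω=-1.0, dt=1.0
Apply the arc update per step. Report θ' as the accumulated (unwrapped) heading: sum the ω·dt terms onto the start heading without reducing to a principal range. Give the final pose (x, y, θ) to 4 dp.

(4.8887, 2.3415, 4.8090)

step 1: θ'=0.9340 (R=-8.0000) → pose (5.7954, 5.6864, 0.9340)
step 2: θ'=1.3090 (R=-0.6667) → pose (5.6874, 5.4626, 1.3090)
step 3: θ'=3.3090 (R=0.6250) → pose (4.9796, 6.2406, 3.3090)
step 4: θ'=3.3090 (straight) → pose (4.4866, 6.1573, 3.3090)
step 5: θ'=5.8090 (R=1.4000) → pose (4.0806, 3.5313, 5.8090)
step 6: θ'=4.8090 (R=-1.5000) → pose (4.8887, 2.3415, 4.8090)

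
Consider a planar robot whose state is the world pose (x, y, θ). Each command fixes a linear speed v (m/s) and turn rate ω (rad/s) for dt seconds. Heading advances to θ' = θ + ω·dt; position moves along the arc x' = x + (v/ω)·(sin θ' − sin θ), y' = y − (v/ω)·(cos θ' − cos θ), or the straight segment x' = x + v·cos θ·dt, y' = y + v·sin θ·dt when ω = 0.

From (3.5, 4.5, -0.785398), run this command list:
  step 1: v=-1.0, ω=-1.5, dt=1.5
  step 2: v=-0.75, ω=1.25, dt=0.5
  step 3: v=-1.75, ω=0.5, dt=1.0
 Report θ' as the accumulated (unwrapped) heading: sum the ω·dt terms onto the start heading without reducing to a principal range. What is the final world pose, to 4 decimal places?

step 1: θ'=-3.0354 (R=0.6667) → pose (3.9007, 5.6343, -3.0354)
step 2: θ'=-2.4104 (R=-0.6000) → pose (4.2378, 5.7843, -2.4104)
step 3: θ'=-1.9104 (R=-3.5000) → pose (5.2007, 7.2237, -1.9104)

(5.2007, 7.2237, -1.9104)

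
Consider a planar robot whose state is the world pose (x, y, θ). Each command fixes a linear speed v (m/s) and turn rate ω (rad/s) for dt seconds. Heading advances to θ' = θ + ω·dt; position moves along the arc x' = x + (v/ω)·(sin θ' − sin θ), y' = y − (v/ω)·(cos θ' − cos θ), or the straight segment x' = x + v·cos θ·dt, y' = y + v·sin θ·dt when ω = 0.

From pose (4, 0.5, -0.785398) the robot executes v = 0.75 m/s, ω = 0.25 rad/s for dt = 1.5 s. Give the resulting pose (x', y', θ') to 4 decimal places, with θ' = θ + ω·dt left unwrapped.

θ' = -0.7854 + 0.25·1.5 = -0.4104
R = v/ω = 0.75/0.25 = 3.0000
x' = 4 + 3.0000·(sin -0.4104 − sin -0.7854) = 4.9244
y' = 0.5 − 3.0000·(cos -0.4104 − cos -0.7854) = -0.1296

(4.9244, -0.1296, -0.4104)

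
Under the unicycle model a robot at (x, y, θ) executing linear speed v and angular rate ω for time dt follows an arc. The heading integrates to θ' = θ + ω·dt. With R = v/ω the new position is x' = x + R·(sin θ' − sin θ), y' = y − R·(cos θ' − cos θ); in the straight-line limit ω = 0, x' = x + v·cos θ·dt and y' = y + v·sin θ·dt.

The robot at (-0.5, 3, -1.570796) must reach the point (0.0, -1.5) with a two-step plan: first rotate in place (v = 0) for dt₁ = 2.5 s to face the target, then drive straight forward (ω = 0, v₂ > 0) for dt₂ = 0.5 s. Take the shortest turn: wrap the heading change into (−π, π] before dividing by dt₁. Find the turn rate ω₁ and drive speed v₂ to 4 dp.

heading to target = atan2(-1.5−3, 0−-0.5) = -1.4601
Δθ = wrap(-1.4601 − -1.5708) = 0.1107; ω₁ = Δθ/dt₁ = 0.0443
distance = √((0−-0.5)² + (-1.5−3)²) = 4.5277; v₂ = distance/dt₂ = 9.0554

ω₁ = 0.0443, v₂ = 9.0554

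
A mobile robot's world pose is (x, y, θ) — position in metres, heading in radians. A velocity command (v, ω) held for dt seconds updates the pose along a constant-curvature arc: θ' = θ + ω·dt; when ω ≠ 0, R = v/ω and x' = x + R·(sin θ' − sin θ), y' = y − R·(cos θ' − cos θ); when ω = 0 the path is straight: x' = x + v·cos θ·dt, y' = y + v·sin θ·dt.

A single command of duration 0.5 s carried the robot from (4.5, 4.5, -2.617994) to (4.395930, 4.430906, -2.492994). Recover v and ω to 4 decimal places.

Δθ = -2.492994 − -2.617994 = 0.125000
ω = Δθ/dt = 0.125000/0.5 = 0.2500
R = Δx/(sin θ' − sin θ) = 1.0000
v = R·ω = 1.0000·0.2500 = 0.2500

v = 0.2500, ω = 0.2500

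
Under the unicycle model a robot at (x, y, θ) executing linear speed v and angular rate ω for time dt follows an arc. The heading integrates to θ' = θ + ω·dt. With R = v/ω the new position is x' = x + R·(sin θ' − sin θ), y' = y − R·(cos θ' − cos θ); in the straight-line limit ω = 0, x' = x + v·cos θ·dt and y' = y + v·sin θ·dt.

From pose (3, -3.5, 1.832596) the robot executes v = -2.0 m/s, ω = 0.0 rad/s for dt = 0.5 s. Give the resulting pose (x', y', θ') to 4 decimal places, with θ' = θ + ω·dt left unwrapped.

θ' = 1.8326 + 0.0·0.5 = 1.8326
ω = 0 → straight: x' = 3 + -2.0·cos(1.8326)·0.5 = 3.2588
y' = -3.5 + -2.0·sin(1.8326)·0.5 = -4.4659

(3.2588, -4.4659, 1.8326)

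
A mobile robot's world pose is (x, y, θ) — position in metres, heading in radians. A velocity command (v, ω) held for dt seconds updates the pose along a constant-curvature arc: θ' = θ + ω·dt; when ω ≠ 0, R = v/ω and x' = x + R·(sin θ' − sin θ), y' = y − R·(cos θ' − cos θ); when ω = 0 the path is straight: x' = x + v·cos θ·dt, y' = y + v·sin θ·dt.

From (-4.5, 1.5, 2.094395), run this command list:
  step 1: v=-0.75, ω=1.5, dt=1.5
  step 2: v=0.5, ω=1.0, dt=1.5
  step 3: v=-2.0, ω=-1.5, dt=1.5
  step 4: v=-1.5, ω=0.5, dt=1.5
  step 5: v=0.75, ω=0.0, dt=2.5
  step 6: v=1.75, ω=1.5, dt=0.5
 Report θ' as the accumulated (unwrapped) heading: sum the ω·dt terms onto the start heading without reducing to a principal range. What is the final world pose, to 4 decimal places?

step 1: θ'=4.3444 (R=-0.5000) → pose (-3.6005, 1.5701, 4.3444)
step 2: θ'=5.8444 (R=0.5000) → pose (-3.3464, 0.9376, 5.8444)
step 3: θ'=3.5944 (R=1.3333) → pose (-3.3632, 3.3436, 3.5944)
step 4: θ'=4.3444 (R=-3.0000) → pose (-1.8765, 4.9621, 4.3444)
step 5: θ'=4.3444 (straight) → pose (-2.5510, 3.2126, 4.3444)
step 6: θ'=5.0944 (R=1.1667) → pose (-2.5451, 2.3580, 5.0944)

(-2.5451, 2.3580, 5.0944)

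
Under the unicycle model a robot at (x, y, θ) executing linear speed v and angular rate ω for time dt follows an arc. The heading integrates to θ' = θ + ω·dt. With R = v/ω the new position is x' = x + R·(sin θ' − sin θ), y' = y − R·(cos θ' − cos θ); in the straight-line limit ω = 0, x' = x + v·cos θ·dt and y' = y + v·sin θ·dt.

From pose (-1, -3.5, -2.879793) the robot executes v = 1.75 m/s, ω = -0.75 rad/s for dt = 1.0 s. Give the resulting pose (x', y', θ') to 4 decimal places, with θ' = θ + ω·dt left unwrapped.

θ' = -2.8798 + -0.75·1.0 = -3.6298
R = v/ω = 1.75/-0.75 = -2.3333
x' = -1 + -2.3333·(sin -3.6298 − sin -2.8798) = -2.6983
y' = -3.5 − -2.3333·(cos -3.6298 − cos -2.8798) = -3.3069

(-2.6983, -3.3069, -3.6298)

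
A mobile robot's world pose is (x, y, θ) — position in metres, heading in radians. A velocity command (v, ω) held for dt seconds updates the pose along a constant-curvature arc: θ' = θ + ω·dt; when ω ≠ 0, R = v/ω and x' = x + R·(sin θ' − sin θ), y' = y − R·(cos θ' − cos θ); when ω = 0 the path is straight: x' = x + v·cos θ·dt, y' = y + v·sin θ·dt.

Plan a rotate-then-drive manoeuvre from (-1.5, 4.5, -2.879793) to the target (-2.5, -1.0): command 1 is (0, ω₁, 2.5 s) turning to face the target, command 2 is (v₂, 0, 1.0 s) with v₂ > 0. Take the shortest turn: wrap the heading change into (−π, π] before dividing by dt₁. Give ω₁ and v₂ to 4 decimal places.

heading to target = atan2(-1−4.5, -2.5−-1.5) = -1.7506
Δθ = wrap(-1.7506 − -2.8798) = 1.1291; ω₁ = Δθ/dt₁ = 0.4517
distance = √((-2.5−-1.5)² + (-1−4.5)²) = 5.5902; v₂ = distance/dt₂ = 5.5902

ω₁ = 0.4517, v₂ = 5.5902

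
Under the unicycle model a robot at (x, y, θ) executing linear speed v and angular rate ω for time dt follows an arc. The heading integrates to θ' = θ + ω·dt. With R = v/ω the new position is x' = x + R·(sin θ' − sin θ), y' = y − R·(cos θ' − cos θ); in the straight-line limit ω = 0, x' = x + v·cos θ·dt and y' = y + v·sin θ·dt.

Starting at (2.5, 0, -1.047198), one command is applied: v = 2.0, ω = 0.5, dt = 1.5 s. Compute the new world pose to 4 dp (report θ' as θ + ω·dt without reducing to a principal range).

(4.7927, -1.8246, -0.2972)

θ' = -1.0472 + 0.5·1.5 = -0.2972
R = v/ω = 2.0/0.5 = 4.0000
x' = 2.5 + 4.0000·(sin -0.2972 − sin -1.0472) = 4.7927
y' = 0 − 4.0000·(cos -0.2972 − cos -1.0472) = -1.8246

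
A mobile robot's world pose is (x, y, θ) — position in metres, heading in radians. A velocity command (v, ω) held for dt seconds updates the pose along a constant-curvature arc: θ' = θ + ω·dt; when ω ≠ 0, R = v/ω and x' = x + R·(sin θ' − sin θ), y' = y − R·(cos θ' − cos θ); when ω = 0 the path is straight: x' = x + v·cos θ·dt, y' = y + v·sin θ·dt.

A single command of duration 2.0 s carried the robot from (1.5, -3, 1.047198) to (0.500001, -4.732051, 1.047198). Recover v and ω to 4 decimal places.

v = -1.0000, ω = 0.0000

Δθ = 1.047198 − 1.047198 = 0.000000
ω = Δθ/dt = 0.000000/2.0 = 0.0000
ω = 0 → v = (Δx·cos θ + Δy·sin θ)/dt = -1.0000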